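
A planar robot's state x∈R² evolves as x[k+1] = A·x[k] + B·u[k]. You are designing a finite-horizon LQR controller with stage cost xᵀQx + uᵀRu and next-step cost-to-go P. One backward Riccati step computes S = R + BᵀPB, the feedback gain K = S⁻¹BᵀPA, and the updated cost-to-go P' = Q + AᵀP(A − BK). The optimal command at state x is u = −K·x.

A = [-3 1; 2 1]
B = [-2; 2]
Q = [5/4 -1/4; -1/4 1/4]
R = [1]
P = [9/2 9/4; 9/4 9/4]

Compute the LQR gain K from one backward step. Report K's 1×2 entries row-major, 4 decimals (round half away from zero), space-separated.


1.3500 -0.4500

BᵀP = [-4.5000 0.0000]
S = R + BᵀPB = [1] + [9.0000] = [10.0000]
BᵀPA = [13.5000 -4.5000]
K = S⁻¹·BᵀPA = [1.3500 -0.4500]
A−BK = [-0.3000 0.1000; -0.7000 1.9000]
AᵀP(A−BK) = [4.2750 -5.1750; -5.1750 9.2250]
P' = Q + AᵀP(A−BK) = [5.5250 -5.4250; -5.4250 9.4750]
tr(P') = 15.0000


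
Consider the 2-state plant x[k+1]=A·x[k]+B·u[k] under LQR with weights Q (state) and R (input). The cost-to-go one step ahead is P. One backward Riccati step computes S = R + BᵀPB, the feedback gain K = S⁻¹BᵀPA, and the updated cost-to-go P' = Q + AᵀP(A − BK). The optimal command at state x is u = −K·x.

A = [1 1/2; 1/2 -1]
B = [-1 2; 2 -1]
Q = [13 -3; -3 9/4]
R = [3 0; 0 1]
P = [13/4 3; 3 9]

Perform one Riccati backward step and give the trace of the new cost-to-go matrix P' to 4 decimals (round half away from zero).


BᵀP = [2.7500 15.0000; 3.5000 -3.0000]
S = R + BᵀPB = [3 0; 0 1] + [27.2500 -9.5000; -9.5000 10.0000] = [30.2500 -9.5000; -9.5000 11.0000]
BᵀPA = [10.2500 -13.6250; 2.0000 4.7500]
K = S⁻¹·BᵀPA = [0.5433 -0.4320; 0.6510 0.0588]
A−BK = [0.2412 -0.0495; 0.0644 -0.0773]
AᵀP(A−BK) = [1.6291 -0.8149; -0.8149 0.6479]
P' = Q + AᵀP(A−BK) = [14.6291 -3.8149; -3.8149 2.8979]
tr(P') = 17.5271

17.5271


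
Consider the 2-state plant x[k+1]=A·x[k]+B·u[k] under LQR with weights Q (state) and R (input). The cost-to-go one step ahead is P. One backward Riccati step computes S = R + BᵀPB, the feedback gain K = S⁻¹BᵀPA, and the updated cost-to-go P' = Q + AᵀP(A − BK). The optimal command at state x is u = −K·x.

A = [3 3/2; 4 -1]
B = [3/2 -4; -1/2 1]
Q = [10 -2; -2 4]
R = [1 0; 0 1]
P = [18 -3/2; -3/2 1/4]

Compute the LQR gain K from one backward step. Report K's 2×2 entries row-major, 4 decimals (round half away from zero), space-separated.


BᵀP = [27.7500 -2.3750; -73.5000 6.2500]
S = R + BᵀPB = [1 0; 0 1] + [42.8125 -113.3750; -113.3750 300.2500] = [43.8125 -113.3750; -113.3750 301.2500]
BᵀPA = [73.7500 44.0000; -195.5000 -116.5000]
K = S⁻¹·BᵀPA = [0.1520 0.1358; -0.5918 -0.3356]
A−BK = [0.4050 -0.0462; 4.6678 -0.5965]
AᵀP(A−BK) = [3.1014 -0.1278; -0.1278 0.1758]
P' = Q + AᵀP(A−BK) = [13.1014 -2.1278; -2.1278 4.1758]
tr(P') = 17.2772

0.1520 0.1358 -0.5918 -0.3356


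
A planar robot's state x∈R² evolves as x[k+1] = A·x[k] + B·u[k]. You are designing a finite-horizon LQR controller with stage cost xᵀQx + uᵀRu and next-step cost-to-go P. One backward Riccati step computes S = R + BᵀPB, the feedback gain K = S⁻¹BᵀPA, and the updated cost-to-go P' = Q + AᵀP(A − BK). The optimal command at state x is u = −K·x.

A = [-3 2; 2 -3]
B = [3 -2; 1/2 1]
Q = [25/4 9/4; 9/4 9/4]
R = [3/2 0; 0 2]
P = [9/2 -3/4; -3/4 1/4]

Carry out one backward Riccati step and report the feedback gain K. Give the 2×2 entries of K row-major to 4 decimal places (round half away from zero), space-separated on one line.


-0.7054 0.4668 0.5477 -0.4948

BᵀP = [13.1250 -2.1250; -9.7500 1.7500]
S = R + BᵀPB = [3/2 0; 0 2] + [38.3125 -28.3750; -28.3750 21.2500] = [39.8125 -28.3750; -28.3750 23.2500]
BᵀPA = [-43.6250 32.6250; 32.7500 -24.7500]
K = S⁻¹·BᵀPA = [-0.7054 0.4668; 0.5477 -0.4948]
A−BK = [0.2116 -0.3900; 1.8050 -2.7386]
AᵀP(A−BK) = [1.7894 -1.6805; -1.6805 1.7739]
P' = Q + AᵀP(A−BK) = [8.0394 0.5695; 0.5695 4.0239]
tr(P') = 12.0633


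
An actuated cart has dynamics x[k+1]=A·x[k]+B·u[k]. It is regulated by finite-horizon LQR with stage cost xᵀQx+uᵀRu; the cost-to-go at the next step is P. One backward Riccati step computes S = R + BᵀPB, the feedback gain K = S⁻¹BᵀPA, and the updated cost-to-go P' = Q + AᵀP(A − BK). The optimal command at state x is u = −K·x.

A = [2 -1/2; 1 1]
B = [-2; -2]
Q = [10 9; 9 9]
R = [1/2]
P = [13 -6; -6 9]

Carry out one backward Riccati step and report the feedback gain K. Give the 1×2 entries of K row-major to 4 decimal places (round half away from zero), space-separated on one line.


-0.8395 0.0247

BᵀP = [-14.0000 -6.0000]
S = R + BᵀPB = [1/2] + [40.0000] = [40.5000]
BᵀPA = [-34.0000 1.0000]
K = S⁻¹·BᵀPA = [-0.8395 0.0247]
A−BK = [0.3210 -0.4506; -0.6790 1.0494]
AᵀP(A−BK) = [8.4568 -12.1605; -12.1605 18.2253]
P' = Q + AᵀP(A−BK) = [18.4568 -3.1605; -3.1605 27.2253]
tr(P') = 45.6821


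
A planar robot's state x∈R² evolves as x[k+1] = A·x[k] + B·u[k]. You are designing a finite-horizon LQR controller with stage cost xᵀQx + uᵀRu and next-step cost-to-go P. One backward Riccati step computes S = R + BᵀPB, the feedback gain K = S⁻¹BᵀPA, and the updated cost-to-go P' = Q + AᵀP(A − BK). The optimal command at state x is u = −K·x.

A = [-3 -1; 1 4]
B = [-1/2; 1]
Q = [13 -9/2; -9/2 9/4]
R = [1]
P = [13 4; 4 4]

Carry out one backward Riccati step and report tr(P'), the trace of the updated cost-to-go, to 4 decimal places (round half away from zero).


110.0735

BᵀP = [-2.5000 2.0000]
S = R + BᵀPB = [1] + [3.2500] = [4.2500]
BᵀPA = [9.5000 10.5000]
K = S⁻¹·BᵀPA = [2.2353 2.4706]
A−BK = [-1.8824 0.2353; -1.2353 1.5294]
AᵀP(A−BK) = [75.7647 -20.4706; -20.4706 19.0588]
P' = Q + AᵀP(A−BK) = [88.7647 -24.9706; -24.9706 21.3088]
tr(P') = 110.0735


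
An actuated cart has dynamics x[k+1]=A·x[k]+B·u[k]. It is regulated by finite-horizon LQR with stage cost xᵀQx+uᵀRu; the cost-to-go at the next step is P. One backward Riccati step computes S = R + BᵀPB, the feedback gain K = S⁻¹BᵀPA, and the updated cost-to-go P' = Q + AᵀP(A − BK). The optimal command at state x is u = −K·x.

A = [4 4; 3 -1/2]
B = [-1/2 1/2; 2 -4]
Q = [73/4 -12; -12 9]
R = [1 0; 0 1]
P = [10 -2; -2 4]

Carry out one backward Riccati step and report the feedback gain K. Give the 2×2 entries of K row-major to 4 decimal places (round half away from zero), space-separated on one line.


-4.7687 -4.5336 -2.5448 -1.6306

BᵀP = [-9.0000 9.0000; 13.0000 -17.0000]
S = R + BᵀPB = [1 0; 0 1] + [22.5000 -40.5000; -40.5000 74.5000] = [23.5000 -40.5000; -40.5000 75.5000]
BᵀPA = [-9.0000 -40.5000; 1.0000 60.5000]
K = S⁻¹·BᵀPA = [-4.7687 -4.5336; -2.5448 -1.6306]
A−BK = [2.8881 2.5485; 2.3582 2.0448]
AᵀP(A−BK) = [107.6269 94.8284; 94.8284 84.0410]
P' = Q + AᵀP(A−BK) = [125.8769 82.8284; 82.8284 93.0410]
tr(P') = 218.9179


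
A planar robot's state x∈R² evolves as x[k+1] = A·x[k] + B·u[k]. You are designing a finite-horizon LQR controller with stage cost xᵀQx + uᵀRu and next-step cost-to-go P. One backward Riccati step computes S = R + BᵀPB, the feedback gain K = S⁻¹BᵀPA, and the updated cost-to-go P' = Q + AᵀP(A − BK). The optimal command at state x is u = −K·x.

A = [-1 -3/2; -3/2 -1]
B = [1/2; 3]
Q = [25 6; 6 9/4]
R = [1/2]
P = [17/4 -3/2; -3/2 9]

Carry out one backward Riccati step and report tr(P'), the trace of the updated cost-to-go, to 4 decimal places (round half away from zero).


BᵀP = [-2.3750 26.2500]
S = R + BᵀPB = [1/2] + [77.5625] = [78.0625]
BᵀPA = [-37.0000 -22.6875]
K = S⁻¹·BᵀPA = [-0.4740 -0.2906]
A−BK = [-0.7630 -1.3547; -0.0781 -0.1281]
AᵀP(A−BK) = [2.4628 4.2466; 4.2466 7.4688]
P' = Q + AᵀP(A−BK) = [27.4628 10.2466; 10.2466 9.7188]
tr(P') = 37.1815

37.1815


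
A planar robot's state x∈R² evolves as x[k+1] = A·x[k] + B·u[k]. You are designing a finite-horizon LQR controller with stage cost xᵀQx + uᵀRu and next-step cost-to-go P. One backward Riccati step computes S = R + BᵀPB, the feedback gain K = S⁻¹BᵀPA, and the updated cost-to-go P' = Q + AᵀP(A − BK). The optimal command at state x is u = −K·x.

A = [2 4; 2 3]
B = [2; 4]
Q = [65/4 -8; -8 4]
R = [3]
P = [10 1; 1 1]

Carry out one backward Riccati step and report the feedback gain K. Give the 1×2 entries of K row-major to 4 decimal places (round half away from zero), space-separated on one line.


BᵀP = [24.0000 6.0000]
S = R + BᵀPB = [3] + [72.0000] = [75.0000]
BᵀPA = [60.0000 114.0000]
K = S⁻¹·BᵀPA = [0.8000 1.5200]
A−BK = [0.4000 0.9600; -1.2000 -3.0800]
AᵀP(A−BK) = [4.0000 8.8000; 8.8000 19.7200]
P' = Q + AᵀP(A−BK) = [20.2500 0.8000; 0.8000 23.7200]
tr(P') = 43.9700

0.8000 1.5200


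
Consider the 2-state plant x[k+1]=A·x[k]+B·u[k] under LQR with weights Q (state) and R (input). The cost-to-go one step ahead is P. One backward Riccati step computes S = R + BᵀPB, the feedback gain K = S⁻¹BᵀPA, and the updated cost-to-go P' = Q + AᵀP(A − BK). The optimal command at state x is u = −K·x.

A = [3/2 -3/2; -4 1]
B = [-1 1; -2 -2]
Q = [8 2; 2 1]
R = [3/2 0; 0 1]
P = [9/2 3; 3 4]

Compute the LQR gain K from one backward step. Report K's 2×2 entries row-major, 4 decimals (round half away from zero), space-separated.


0.3368 0.4024 1.4607 -0.7765

BᵀP = [-10.5000 -11.0000; -1.5000 -5.0000]
S = R + BᵀPB = [3/2 0; 0 1] + [32.5000 11.5000; 11.5000 8.5000] = [34.0000 11.5000; 11.5000 9.5000]
BᵀPA = [28.2500 4.7500; 17.7500 -2.7500]
K = S⁻¹·BᵀPA = [0.3368 0.4024; 1.4607 -0.7765]
A−BK = [0.3761 -0.3211; -0.4050 0.2516]
AᵀP(A−BK) = [2.6825 -1.2081; -1.2081 1.0783]
P' = Q + AᵀP(A−BK) = [10.6825 0.7919; 0.7919 2.0783]
tr(P') = 12.7608


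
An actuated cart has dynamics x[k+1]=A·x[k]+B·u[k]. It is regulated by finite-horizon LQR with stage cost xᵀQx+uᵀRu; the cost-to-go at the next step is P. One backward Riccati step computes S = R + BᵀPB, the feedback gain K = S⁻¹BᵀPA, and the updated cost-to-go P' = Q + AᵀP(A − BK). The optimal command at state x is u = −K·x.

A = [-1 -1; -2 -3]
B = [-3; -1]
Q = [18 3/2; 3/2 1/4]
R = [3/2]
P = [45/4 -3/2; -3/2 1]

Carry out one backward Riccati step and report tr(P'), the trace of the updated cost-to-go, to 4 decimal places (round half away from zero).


27.0284

BᵀP = [-32.2500 3.5000]
S = R + BᵀPB = [3/2] + [93.2500] = [94.7500]
BᵀPA = [25.2500 21.7500]
K = S⁻¹·BᵀPA = [0.2665 0.2296]
A−BK = [-0.2005 -0.3113; -1.7335 -2.7704]
AᵀP(A−BK) = [2.5211 3.9538; 3.9538 6.2573]
P' = Q + AᵀP(A−BK) = [20.5211 5.4538; 5.4538 6.5073]
tr(P') = 27.0284


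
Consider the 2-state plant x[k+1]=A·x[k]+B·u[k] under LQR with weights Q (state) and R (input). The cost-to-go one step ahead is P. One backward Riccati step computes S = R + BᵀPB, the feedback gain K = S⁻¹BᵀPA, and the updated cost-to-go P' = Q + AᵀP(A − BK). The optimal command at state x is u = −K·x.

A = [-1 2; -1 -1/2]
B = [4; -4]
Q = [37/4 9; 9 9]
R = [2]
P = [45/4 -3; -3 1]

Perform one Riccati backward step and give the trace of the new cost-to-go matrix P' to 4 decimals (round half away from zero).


19.4065

BᵀP = [57.0000 -16.0000]
S = R + BᵀPB = [2] + [292.0000] = [294.0000]
BᵀPA = [-41.0000 122.0000]
K = S⁻¹·BᵀPA = [-0.1395 0.4150]
A−BK = [-0.4422 0.3401; -1.5578 1.1599]
AᵀP(A−BK) = [0.5323 -0.4864; -0.4864 0.6241]
P' = Q + AᵀP(A−BK) = [9.7823 8.5136; 8.5136 9.6241]
tr(P') = 19.4065


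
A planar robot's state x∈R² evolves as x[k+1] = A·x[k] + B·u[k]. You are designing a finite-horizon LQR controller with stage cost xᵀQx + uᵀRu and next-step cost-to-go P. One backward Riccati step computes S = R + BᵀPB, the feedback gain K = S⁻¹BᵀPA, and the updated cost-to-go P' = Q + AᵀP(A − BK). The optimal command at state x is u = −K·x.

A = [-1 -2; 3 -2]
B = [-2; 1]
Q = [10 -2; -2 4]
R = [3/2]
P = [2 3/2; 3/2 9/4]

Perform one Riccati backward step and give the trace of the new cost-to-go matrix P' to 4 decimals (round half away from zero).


48.8913

BᵀP = [-2.5000 -0.7500]
S = R + BᵀPB = [3/2] + [4.2500] = [5.7500]
BᵀPA = [0.2500 6.5000]
K = S⁻¹·BᵀPA = [0.0435 1.1304]
A−BK = [-0.9130 0.2609; 2.9565 -3.1304]
AᵀP(A−BK) = [13.2391 -15.7826; -15.7826 21.6522]
P' = Q + AᵀP(A−BK) = [23.2391 -17.7826; -17.7826 25.6522]
tr(P') = 48.8913


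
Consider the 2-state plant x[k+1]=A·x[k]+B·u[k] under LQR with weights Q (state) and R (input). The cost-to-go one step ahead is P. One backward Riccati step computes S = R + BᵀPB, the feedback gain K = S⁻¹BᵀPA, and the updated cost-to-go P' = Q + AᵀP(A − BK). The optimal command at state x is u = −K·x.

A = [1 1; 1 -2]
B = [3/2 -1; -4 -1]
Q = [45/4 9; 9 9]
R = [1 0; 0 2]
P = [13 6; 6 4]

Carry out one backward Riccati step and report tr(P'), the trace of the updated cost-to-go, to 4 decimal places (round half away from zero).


BᵀP = [-4.5000 -7.0000; -19.0000 -10.0000]
S = R + BᵀPB = [1 0; 0 2] + [21.2500 11.5000; 11.5000 29.0000] = [22.2500 11.5000; 11.5000 31.0000]
BᵀPA = [-11.5000 9.5000; -29.0000 1.0000]
K = S⁻¹·BᵀPA = [-0.0413 0.5076; -0.9202 -0.1561]
A−BK = [0.1417 0.0825; -0.0852 -0.1256]
AᵀP(A−BK) = [1.8404 0.3121; 0.3121 0.3336]
P' = Q + AᵀP(A−BK) = [13.0904 9.3121; 9.3121 9.3336]
tr(P') = 22.4240

22.4240


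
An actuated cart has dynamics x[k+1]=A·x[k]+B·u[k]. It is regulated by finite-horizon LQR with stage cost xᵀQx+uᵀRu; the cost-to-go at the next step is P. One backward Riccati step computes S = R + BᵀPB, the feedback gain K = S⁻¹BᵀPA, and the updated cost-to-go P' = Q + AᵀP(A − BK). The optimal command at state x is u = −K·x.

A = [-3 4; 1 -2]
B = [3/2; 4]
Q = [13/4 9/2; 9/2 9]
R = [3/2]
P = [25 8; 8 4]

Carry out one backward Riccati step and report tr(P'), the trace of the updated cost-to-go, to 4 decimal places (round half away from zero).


105.2948

BᵀP = [69.5000 28.0000]
S = R + BᵀPB = [3/2] + [216.2500] = [217.7500]
BᵀPA = [-180.5000 222.0000]
K = S⁻¹·BᵀPA = [-0.8289 1.0195]
A−BK = [-1.7566 2.4707; 4.3157 -6.0781]
AᵀP(A−BK) = [31.3777 -43.9770; -43.9770 61.6670]
P' = Q + AᵀP(A−BK) = [34.6277 -39.4770; -39.4770 70.6670]
tr(P') = 105.2948


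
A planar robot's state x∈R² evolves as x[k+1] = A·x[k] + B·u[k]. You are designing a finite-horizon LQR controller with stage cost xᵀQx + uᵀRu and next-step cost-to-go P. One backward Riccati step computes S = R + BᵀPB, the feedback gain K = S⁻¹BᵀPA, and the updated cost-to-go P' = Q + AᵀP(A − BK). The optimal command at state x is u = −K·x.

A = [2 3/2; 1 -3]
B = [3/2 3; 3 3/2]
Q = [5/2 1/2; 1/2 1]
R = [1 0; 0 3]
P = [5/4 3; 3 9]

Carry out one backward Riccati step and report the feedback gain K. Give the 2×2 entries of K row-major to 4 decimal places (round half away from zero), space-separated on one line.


BᵀP = [10.8750 31.5000; 8.2500 22.5000]
S = R + BᵀPB = [1 0; 0 3] + [110.8125 79.8750; 79.8750 58.5000] = [111.8125 79.8750; 79.8750 61.5000]
BᵀPA = [53.2500 -78.1875; 39.0000 -55.1250]
K = S⁻¹·BᵀPA = [0.3218 -0.8166; 0.2162 0.1643]
A−BK = [0.8687 2.2321; -0.2897 -0.7965]
AᵀP(A−BK) = [0.4324 0.3286; 0.3286 2.0182]
P' = Q + AᵀP(A−BK) = [2.9324 0.8286; 0.8286 3.0182]
tr(P') = 5.9507

0.3218 -0.8166 0.2162 0.1643


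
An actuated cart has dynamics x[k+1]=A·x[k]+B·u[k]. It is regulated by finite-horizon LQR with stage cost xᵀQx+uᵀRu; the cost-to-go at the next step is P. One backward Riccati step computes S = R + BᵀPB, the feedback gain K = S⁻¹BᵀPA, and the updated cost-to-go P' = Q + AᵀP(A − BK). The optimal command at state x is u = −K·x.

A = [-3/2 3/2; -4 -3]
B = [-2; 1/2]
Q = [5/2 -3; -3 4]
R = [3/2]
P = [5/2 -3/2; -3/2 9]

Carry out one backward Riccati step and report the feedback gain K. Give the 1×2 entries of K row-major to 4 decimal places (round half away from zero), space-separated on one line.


-1.2761 -1.8582

BᵀP = [-5.7500 7.5000]
S = R + BᵀPB = [3/2] + [15.2500] = [16.7500]
BᵀPA = [-21.3750 -31.1250]
K = S⁻¹·BᵀPA = [-1.2761 -1.8582]
A−BK = [-4.0522 -2.2164; -3.3619 -2.0709]
AᵀP(A−BK) = [104.3479 64.9058; 64.9058 42.2882]
P' = Q + AᵀP(A−BK) = [106.8479 61.9058; 61.9058 46.2882]
tr(P') = 153.1362


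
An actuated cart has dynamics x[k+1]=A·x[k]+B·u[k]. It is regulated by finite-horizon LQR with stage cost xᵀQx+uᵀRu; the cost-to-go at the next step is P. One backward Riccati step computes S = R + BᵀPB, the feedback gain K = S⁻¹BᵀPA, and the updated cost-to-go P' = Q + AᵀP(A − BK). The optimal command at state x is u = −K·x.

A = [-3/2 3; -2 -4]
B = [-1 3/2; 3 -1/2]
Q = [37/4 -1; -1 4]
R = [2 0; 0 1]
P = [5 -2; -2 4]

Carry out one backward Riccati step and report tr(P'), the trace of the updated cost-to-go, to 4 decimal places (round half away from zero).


BᵀP = [-11.0000 14.0000; 8.5000 -5.0000]
S = R + BᵀPB = [2 0; 0 1] + [53.0000 -23.5000; -23.5000 15.2500] = [55.0000 -23.5000; -23.5000 16.2500]
BᵀPA = [-11.5000 -89.0000; -2.7500 45.5000]
K = S⁻¹·BᵀPA = [-0.7365 -1.1040; -1.2343 1.2035]
A−BK = [-0.3851 0.0908; -0.4078 -0.0864]
AᵀP(A−BK) = [3.3865 0.1142; 0.1142 3.9883]
P' = Q + AᵀP(A−BK) = [12.6365 -0.8858; -0.8858 7.9883]
tr(P') = 20.6248

20.6248


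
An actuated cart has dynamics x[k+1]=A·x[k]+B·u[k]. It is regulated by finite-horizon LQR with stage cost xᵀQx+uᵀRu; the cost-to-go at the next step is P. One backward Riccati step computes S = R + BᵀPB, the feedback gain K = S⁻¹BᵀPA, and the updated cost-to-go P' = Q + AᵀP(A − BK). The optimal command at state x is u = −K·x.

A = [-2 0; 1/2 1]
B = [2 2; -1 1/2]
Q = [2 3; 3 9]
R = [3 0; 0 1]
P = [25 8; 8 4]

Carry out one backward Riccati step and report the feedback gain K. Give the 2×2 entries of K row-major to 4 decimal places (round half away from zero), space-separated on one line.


-0.3920 -0.2720 -0.5400 0.3600

BᵀP = [42.0000 12.0000; 54.0000 18.0000]
S = R + BᵀPB = [3 0; 0 1] + [72.0000 90.0000; 90.0000 117.0000] = [75.0000 90.0000; 90.0000 118.0000]
BᵀPA = [-78.0000 12.0000; -99.0000 18.0000]
K = S⁻¹·BᵀPA = [-0.3920 -0.2720; -0.5400 0.3600]
A−BK = [-0.1360 -0.1760; 0.3780 0.5480]
AᵀP(A−BK) = [0.9640 0.4240; 0.4240 0.7840]
P' = Q + AᵀP(A−BK) = [2.9640 3.4240; 3.4240 9.7840]
tr(P') = 12.7480


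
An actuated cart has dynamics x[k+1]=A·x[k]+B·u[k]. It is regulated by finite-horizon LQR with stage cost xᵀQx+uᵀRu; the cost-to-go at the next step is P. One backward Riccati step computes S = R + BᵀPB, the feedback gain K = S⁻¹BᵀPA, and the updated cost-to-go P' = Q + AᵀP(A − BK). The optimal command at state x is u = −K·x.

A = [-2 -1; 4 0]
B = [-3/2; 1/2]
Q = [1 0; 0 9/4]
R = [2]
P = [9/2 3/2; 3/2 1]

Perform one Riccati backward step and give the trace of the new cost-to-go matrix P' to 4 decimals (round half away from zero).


BᵀP = [-6.0000 -1.7500]
S = R + BᵀPB = [2] + [8.1250] = [10.1250]
BᵀPA = [5.0000 6.0000]
K = S⁻¹·BᵀPA = [0.4938 0.5926]
A−BK = [-1.2593 -0.1111; 3.7531 -0.2963]
AᵀP(A−BK) = [7.5309 0.0370; 0.0370 0.9444]
P' = Q + AᵀP(A−BK) = [8.5309 0.0370; 0.0370 3.1944]
tr(P') = 11.7253

11.7253


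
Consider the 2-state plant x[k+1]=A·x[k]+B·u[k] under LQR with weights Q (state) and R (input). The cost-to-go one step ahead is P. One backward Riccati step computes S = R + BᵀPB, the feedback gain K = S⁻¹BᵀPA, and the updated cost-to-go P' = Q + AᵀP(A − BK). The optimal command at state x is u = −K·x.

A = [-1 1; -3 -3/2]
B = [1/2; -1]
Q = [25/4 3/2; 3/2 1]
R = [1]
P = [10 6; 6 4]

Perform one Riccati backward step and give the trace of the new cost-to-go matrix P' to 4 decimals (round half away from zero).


79.4167

BᵀP = [-1.0000 -1.0000]
S = R + BᵀPB = [1] + [0.5000] = [1.5000]
BᵀPA = [4.0000 0.5000]
K = S⁻¹·BᵀPA = [2.6667 0.3333]
A−BK = [-2.3333 0.8333; -0.3333 -1.1667]
AᵀP(A−BK) = [71.3333 -2.3333; -2.3333 0.8333]
P' = Q + AᵀP(A−BK) = [77.5833 -0.8333; -0.8333 1.8333]
tr(P') = 79.4167


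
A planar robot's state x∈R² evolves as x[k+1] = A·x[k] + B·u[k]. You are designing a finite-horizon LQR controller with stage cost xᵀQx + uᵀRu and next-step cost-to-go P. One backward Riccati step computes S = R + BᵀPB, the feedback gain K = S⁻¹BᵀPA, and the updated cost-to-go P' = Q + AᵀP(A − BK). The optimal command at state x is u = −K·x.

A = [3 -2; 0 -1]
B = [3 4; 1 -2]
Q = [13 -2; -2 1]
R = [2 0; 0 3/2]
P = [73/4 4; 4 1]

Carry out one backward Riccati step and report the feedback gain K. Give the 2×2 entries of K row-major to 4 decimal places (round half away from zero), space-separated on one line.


0.4092 -0.3850 0.4688 -0.2721

BᵀP = [58.7500 13.0000; 65.0000 14.0000]
S = R + BᵀPB = [2 0; 0 3/2] + [189.2500 209.0000; 209.0000 232.0000] = [191.2500 209.0000; 209.0000 233.5000]
BᵀPA = [176.2500 -130.5000; 195.0000 -144.0000]
K = S⁻¹·BᵀPA = [0.4092 -0.3850; 0.4688 -0.2721]
A−BK = [-0.1030 0.2434; 0.5284 -1.1591]
AᵀP(A−BK) = [0.7021 -0.5845; -0.5845 0.5753]
P' = Q + AᵀP(A−BK) = [13.7021 -2.5845; -2.5845 1.5753]
tr(P') = 15.2773


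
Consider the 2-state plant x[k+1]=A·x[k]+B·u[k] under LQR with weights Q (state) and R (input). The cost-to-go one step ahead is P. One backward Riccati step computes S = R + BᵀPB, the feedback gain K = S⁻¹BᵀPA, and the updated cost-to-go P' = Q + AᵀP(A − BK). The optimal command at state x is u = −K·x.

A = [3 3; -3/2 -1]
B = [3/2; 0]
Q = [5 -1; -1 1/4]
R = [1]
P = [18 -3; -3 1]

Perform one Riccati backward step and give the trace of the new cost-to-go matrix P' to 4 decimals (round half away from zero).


15.8057

BᵀP = [27.0000 -4.5000]
S = R + BᵀPB = [1] + [40.5000] = [41.5000]
BᵀPA = [87.7500 85.5000]
K = S⁻¹·BᵀPA = [2.1145 2.0602]
A−BK = [-0.1717 -0.0904; -1.5000 -1.0000]
AᵀP(A−BK) = [5.7063 5.2139; 5.2139 4.8494]
P' = Q + AᵀP(A−BK) = [10.7063 4.2139; 4.2139 5.0994]
tr(P') = 15.8057


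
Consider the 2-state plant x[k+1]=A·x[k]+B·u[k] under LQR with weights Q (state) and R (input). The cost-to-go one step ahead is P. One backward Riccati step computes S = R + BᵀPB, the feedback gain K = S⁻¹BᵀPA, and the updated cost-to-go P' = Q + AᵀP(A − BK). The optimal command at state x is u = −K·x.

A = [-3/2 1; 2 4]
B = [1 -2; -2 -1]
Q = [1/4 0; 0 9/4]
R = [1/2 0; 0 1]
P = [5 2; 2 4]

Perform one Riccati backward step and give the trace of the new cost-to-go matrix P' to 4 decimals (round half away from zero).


BᵀP = [1.0000 -6.0000; -12.0000 -8.0000]
S = R + BᵀPB = [1/2 0; 0 1] + [13.0000 4.0000; 4.0000 32.0000] = [13.5000 4.0000; 4.0000 33.0000]
BᵀPA = [-13.5000 -23.0000; 2.0000 -44.0000]
K = S⁻¹·BᵀPA = [-1.0559 -1.3574; 0.1886 -1.1688]
A−BK = [-0.0669 0.0198; 0.0768 0.1164]
AᵀP(A−BK) = [0.6185 0.5128; 0.5128 2.3527]
P' = Q + AᵀP(A−BK) = [0.8685 0.5128; 0.5128 4.6027]
tr(P') = 5.4712

5.4712


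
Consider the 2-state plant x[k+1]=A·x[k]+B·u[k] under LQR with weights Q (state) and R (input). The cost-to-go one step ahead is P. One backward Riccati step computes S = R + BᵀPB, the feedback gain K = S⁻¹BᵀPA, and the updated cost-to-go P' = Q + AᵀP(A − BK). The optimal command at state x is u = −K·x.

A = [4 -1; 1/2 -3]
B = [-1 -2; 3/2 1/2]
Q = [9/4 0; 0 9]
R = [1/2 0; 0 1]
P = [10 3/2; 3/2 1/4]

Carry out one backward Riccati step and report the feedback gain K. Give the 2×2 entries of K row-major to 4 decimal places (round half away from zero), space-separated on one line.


-1.1137 0.2649 -1.6237 0.6284

BᵀP = [-7.7500 -1.1250; -19.2500 -2.8750]
S = R + BᵀPB = [1/2 0; 0 1] + [6.0625 14.9375; 14.9375 37.0625] = [6.5625 14.9375; 14.9375 38.0625]
BᵀPA = [-31.5625 11.1250; -78.4375 27.8750]
K = S⁻¹·BᵀPA = [-1.1137 0.2649; -1.6237 0.6284]
A−BK = [-0.3611 0.5217; 2.9824 -3.7116]
AᵀP(A−BK) = [3.5533 -1.4748; -1.4748 0.7866]
P' = Q + AᵀP(A−BK) = [5.8033 -1.4748; -1.4748 9.7866]
tr(P') = 15.5900


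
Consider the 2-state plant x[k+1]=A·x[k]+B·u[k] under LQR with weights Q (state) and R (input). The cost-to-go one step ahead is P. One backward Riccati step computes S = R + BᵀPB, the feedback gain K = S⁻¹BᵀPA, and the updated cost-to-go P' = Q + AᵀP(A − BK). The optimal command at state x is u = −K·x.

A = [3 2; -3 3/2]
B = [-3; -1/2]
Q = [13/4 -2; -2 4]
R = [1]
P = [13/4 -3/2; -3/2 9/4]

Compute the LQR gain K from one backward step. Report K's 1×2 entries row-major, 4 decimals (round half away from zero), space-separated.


-1.4109 -0.4917

BᵀP = [-9.0000 3.3750]
S = R + BᵀPB = [1] + [25.3125] = [26.3125]
BᵀPA = [-37.1250 -12.9375]
K = S⁻¹·BᵀPA = [-1.4109 -0.4917]
A−BK = [-1.2328 0.5249; -3.7055 1.2542]
AᵀP(A−BK) = [24.1194 -6.6289; -6.6289 2.7013]
P' = Q + AᵀP(A−BK) = [27.3694 -8.6289; -8.6289 6.7013]
tr(P') = 34.0707


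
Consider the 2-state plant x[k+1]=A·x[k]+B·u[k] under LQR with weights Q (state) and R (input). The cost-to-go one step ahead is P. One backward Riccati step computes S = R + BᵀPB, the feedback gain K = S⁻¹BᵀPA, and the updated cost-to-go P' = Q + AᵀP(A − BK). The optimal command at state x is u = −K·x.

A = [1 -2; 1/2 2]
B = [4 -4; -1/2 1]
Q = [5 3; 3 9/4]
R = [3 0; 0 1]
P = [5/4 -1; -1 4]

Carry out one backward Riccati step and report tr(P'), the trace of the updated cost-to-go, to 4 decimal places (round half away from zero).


BᵀP = [5.5000 -6.0000; -6.0000 8.0000]
S = R + BᵀPB = [3 0; 0 1] + [25.0000 -28.0000; -28.0000 32.0000] = [28.0000 -28.0000; -28.0000 33.0000]
BᵀPA = [2.5000 -23.0000; -2.0000 28.0000]
K = S⁻¹·BᵀPA = [0.1893 0.1786; 0.1000 1.0000]
A−BK = [0.6429 1.2857; 0.4946 1.0893]
AᵀP(A−BK) = [0.9768 2.0536; 2.0536 5.1071]
P' = Q + AᵀP(A−BK) = [5.9768 5.0536; 5.0536 7.3571]
tr(P') = 13.3339

13.3339


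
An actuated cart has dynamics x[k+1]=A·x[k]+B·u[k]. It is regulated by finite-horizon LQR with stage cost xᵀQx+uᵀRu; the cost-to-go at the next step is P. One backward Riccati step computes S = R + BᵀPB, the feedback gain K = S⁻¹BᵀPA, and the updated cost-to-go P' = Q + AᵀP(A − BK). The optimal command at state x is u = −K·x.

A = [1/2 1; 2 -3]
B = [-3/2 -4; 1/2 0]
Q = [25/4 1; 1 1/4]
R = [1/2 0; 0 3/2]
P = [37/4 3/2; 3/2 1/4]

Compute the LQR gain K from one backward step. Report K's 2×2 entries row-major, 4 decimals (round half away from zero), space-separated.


BᵀP = [-13.1250 -2.1250; -37.0000 -6.0000]
S = R + BᵀPB = [1/2 0; 0 3/2] + [18.6250 52.5000; 52.5000 148.0000] = [19.1250 52.5000; 52.5000 149.5000]
BᵀPA = [-10.8125 -6.7500; -30.5000 -19.0000]
K = S⁻¹·BᵀPA = [-0.1478 -0.1129; -0.1521 -0.0874]
A−BK = [-0.3301 0.4809; 2.0739 -2.9435]
AᵀP(A−BK) = [0.0750 -0.0128; -0.0128 0.0765]
P' = Q + AᵀP(A−BK) = [6.3250 0.9872; 0.9872 0.3265]
tr(P') = 6.6515

-0.1478 -0.1129 -0.1521 -0.0874


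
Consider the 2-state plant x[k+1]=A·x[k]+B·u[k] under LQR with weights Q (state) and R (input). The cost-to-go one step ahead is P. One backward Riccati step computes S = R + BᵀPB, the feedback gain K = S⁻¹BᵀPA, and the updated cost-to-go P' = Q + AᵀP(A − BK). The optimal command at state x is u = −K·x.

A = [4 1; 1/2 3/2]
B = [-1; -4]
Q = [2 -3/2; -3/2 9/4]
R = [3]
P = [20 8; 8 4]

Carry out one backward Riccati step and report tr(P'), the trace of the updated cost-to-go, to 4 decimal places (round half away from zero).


38.4354

BᵀP = [-52.0000 -24.0000]
S = R + BᵀPB = [3] + [148.0000] = [151.0000]
BᵀPA = [-220.0000 -88.0000]
K = S⁻¹·BᵀPA = [-1.4570 -0.5828]
A−BK = [2.5430 0.4172; -5.3278 -0.8311]
AᵀP(A−BK) = [32.4702 6.7881; 6.7881 1.7152]
P' = Q + AᵀP(A−BK) = [34.4702 5.2881; 5.2881 3.9652]
tr(P') = 38.4354


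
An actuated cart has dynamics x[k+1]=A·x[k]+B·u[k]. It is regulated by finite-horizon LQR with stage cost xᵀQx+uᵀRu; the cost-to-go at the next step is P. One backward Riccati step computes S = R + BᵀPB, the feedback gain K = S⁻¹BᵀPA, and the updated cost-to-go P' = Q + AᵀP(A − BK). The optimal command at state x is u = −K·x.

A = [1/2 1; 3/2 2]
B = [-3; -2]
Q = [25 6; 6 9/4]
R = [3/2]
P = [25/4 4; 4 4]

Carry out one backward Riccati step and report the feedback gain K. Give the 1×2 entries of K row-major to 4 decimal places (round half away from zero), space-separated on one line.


BᵀP = [-26.7500 -20.0000]
S = R + BᵀPB = [3/2] + [120.2500] = [121.7500]
BᵀPA = [-43.3750 -66.7500]
K = S⁻¹·BᵀPA = [-0.3563 -0.5483]
A−BK = [-0.5688 -0.6448; 0.7875 0.9035]
AᵀP(A−BK) = [1.1096 1.3445; 1.3445 1.6540]
P' = Q + AᵀP(A−BK) = [26.1096 7.3445; 7.3445 3.9040]
tr(P') = 30.0136

-0.3563 -0.5483


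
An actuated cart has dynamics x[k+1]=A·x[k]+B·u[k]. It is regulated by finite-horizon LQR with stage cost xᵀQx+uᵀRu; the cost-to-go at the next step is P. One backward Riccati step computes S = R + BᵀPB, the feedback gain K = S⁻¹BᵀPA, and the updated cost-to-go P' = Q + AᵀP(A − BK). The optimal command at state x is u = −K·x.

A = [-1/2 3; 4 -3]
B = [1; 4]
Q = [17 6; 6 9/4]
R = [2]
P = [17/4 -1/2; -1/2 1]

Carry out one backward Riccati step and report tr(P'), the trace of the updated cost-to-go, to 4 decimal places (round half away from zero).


84.7089

BᵀP = [2.2500 3.5000]
S = R + BᵀPB = [2] + [16.2500] = [18.2500]
BᵀPA = [12.8750 -3.7500]
K = S⁻¹·BᵀPA = [0.7055 -0.2055]
A−BK = [-1.2055 3.2055; 1.1781 -2.1781]
AᵀP(A−BK) = [9.9795 -22.4795; -22.4795 55.4795]
P' = Q + AᵀP(A−BK) = [26.9795 -16.4795; -16.4795 57.7295]
tr(P') = 84.7089


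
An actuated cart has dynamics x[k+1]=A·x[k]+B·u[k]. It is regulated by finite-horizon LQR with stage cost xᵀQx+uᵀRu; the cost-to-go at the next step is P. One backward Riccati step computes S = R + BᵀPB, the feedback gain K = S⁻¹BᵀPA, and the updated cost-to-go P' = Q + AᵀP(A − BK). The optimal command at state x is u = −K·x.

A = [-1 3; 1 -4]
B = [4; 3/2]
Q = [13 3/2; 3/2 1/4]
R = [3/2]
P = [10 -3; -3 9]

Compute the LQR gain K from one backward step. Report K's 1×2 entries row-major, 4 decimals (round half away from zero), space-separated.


-0.2333 0.6895

BᵀP = [35.5000 1.5000]
S = R + BᵀPB = [3/2] + [144.2500] = [145.7500]
BᵀPA = [-34.0000 100.5000]
K = S⁻¹·BᵀPA = [-0.2333 0.6895]
A−BK = [-0.0669 0.2419; 1.3499 -5.0343]
AᵀP(A−BK) = [17.0686 -63.5557; -63.5557 236.7015]
P' = Q + AᵀP(A−BK) = [30.0686 -62.0557; -62.0557 236.9515]
tr(P') = 267.0202


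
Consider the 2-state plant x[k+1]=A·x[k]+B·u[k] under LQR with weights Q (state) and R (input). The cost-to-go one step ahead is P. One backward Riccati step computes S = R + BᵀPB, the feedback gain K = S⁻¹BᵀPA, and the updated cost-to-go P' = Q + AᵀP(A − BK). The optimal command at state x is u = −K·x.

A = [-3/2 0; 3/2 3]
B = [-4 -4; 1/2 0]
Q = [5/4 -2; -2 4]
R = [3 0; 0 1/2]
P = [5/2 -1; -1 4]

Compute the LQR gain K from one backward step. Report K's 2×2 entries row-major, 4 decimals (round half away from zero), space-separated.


0.6688 1.2500 -0.1750 -1.0000

BᵀP = [-10.5000 6.0000; -10.0000 4.0000]
S = R + BᵀPB = [3 0; 0 1/2] + [45.0000 42.0000; 42.0000 40.0000] = [48.0000 42.0000; 42.0000 40.5000]
BᵀPA = [24.7500 18.0000; 21.0000 12.0000]
K = S⁻¹·BᵀPA = [0.6688 1.2500; -0.1750 -1.0000]
A−BK = [0.4750 1.0000; 1.1656 2.3750]
AᵀP(A−BK) = [6.2484 12.5625; 12.5625 25.5000]
P' = Q + AᵀP(A−BK) = [7.4984 10.5625; 10.5625 29.5000]
tr(P') = 36.9984


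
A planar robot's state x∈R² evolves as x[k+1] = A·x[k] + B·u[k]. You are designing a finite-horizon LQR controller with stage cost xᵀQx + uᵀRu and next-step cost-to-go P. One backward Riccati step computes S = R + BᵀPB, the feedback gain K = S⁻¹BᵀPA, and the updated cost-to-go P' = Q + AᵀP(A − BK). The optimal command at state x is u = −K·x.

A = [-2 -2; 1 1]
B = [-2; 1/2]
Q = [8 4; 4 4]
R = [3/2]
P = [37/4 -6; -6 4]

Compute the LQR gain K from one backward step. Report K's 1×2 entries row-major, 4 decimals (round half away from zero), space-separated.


1.1068 1.1068

BᵀP = [-21.5000 14.0000]
S = R + BᵀPB = [3/2] + [50.0000] = [51.5000]
BᵀPA = [57.0000 57.0000]
K = S⁻¹·BᵀPA = [1.1068 1.1068]
A−BK = [0.2136 0.2136; 0.4466 0.4466]
AᵀP(A−BK) = [1.9126 1.9126; 1.9126 1.9126]
P' = Q + AᵀP(A−BK) = [9.9126 5.9126; 5.9126 5.9126]
tr(P') = 15.8252


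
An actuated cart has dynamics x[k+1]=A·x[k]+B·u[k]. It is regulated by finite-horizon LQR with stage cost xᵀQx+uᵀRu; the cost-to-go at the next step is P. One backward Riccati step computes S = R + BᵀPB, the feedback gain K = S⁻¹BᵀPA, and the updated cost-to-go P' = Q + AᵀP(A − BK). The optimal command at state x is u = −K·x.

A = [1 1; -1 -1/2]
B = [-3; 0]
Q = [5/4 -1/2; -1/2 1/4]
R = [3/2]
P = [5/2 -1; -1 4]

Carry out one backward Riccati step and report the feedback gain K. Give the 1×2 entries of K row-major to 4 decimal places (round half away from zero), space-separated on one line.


BᵀP = [-7.5000 3.0000]
S = R + BᵀPB = [3/2] + [22.5000] = [24.0000]
BᵀPA = [-10.5000 -9.0000]
K = S⁻¹·BᵀPA = [-0.4375 -0.3750]
A−BK = [-0.3125 -0.1250; -1.0000 -0.5000]
AᵀP(A−BK) = [3.9063 2.0625; 2.0625 1.1250]
P' = Q + AᵀP(A−BK) = [5.1563 1.5625; 1.5625 1.3750]
tr(P') = 6.5313

-0.4375 -0.3750


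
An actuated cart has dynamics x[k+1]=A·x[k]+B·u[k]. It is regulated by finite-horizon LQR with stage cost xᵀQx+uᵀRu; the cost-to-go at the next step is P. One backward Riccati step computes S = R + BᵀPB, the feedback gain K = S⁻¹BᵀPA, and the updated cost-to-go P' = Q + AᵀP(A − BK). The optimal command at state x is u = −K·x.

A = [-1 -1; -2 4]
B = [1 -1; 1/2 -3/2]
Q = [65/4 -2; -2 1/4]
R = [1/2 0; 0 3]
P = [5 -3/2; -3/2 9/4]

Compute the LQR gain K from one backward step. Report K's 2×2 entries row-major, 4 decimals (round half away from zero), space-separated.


-0.2356 -2.6209 0.6577 -1.6834

BᵀP = [4.2500 -0.3750; -2.7500 -1.8750]
S = R + BᵀPB = [1/2 0; 0 3] + [4.0625 -3.6875; -3.6875 5.5625] = [4.5625 -3.6875; -3.6875 8.5625]
BᵀPA = [-3.5000 -5.7500; 6.5000 -4.7500]
K = S⁻¹·BᵀPA = [-0.2356 -2.6209; 0.6577 -1.6834]
A−BK = [-0.1067 -0.0626; -0.8957 2.7853]
AᵀP(A−BK) = [2.9006 -8.2307; -8.2307 29.9337]
P' = Q + AᵀP(A−BK) = [19.1506 -10.2307; -10.2307 30.1837]
tr(P') = 49.3344


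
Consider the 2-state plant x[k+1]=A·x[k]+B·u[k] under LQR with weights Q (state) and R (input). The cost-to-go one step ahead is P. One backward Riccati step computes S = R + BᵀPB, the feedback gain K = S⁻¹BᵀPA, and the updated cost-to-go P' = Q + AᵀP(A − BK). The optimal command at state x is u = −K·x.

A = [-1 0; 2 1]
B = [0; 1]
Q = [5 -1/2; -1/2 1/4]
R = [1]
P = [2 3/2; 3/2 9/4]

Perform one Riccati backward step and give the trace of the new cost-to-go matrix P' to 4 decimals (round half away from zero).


BᵀP = [1.5000 2.2500]
S = R + BᵀPB = [1] + [2.2500] = [3.2500]
BᵀPA = [3.0000 2.2500]
K = S⁻¹·BᵀPA = [0.9231 0.6923]
A−BK = [-1.0000 0.0000; 1.0769 0.3077]
AᵀP(A−BK) = [2.2308 0.9231; 0.9231 0.6923]
P' = Q + AᵀP(A−BK) = [7.2308 0.4231; 0.4231 0.9423]
tr(P') = 8.1731

8.1731


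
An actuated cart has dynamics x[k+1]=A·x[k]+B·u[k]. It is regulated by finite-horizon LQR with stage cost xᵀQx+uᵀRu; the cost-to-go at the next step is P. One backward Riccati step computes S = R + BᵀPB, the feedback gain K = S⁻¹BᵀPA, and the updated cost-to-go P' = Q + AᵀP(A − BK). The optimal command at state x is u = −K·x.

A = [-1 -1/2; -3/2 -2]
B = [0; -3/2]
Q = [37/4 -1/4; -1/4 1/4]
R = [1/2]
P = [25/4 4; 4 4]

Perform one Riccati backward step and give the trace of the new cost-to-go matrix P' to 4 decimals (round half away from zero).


BᵀP = [-6.0000 -6.0000]
S = R + BᵀPB = [1/2] + [9.0000] = [9.5000]
BᵀPA = [15.0000 15.0000]
K = S⁻¹·BᵀPA = [1.5789 1.5789]
A−BK = [-1.0000 -0.5000; 0.8684 0.3684]
AᵀP(A−BK) = [3.5658 2.4408; 2.4408 1.8783]
P' = Q + AᵀP(A−BK) = [12.8158 2.1908; 2.1908 2.1283]
tr(P') = 14.9441

14.9441


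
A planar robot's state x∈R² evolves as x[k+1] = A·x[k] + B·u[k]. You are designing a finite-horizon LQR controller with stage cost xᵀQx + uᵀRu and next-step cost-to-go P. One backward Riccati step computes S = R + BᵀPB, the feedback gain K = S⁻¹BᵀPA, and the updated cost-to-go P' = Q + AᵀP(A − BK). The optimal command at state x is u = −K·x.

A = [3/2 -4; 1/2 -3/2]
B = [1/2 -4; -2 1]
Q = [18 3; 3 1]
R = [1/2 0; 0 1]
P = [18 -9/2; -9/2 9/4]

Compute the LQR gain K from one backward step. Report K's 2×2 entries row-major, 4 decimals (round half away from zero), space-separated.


-0.3833 1.0994 -0.4119 1.1068

BᵀP = [18.0000 -6.7500; -76.5000 20.2500]
S = R + BᵀPB = [1/2 0; 0 1] + [22.5000 -78.7500; -78.7500 326.2500] = [23.0000 -78.7500; -78.7500 327.2500]
BᵀPA = [23.6250 -61.8750; -104.6250 275.6250]
K = S⁻¹·BᵀPA = [-0.3833 1.0994; -0.4119 1.1068]
A−BK = [0.0439 -0.1225; 0.1454 -0.4081]
AᵀP(A−BK) = [0.2679 -0.7361; -0.7361 2.0242]
P' = Q + AᵀP(A−BK) = [18.2679 2.2639; 2.2639 3.0242]
tr(P') = 21.2921


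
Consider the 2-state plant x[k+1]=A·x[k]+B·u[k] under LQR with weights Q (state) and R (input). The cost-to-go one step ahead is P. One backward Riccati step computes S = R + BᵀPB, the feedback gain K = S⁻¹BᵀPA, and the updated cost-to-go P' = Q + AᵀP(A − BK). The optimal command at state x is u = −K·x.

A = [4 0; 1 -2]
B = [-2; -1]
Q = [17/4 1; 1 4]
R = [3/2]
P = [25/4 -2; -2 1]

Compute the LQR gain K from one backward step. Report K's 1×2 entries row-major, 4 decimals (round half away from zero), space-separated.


-2.0000 -0.3077

BᵀP = [-10.5000 3.0000]
S = R + BᵀPB = [3/2] + [18.0000] = [19.5000]
BᵀPA = [-39.0000 -6.0000]
K = S⁻¹·BᵀPA = [-2.0000 -0.3077]
A−BK = [0.0000 -0.6154; -1.0000 -2.3077]
AᵀP(A−BK) = [7.0000 2.0000; 2.0000 2.1538]
P' = Q + AᵀP(A−BK) = [11.2500 3.0000; 3.0000 6.1538]
tr(P') = 17.4038


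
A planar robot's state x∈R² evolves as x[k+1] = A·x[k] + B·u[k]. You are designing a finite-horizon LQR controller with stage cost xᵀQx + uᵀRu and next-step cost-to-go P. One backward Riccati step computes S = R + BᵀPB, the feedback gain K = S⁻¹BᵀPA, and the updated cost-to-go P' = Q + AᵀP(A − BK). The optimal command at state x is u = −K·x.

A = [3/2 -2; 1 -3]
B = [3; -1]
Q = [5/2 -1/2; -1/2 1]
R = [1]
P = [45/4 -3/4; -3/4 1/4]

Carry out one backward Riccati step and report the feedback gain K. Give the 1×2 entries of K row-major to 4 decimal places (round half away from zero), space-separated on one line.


0.4603 -0.5748

BᵀP = [34.5000 -2.5000]
S = R + BᵀPB = [1] + [106.0000] = [107.0000]
BᵀPA = [49.2500 -61.5000]
K = S⁻¹·BᵀPA = [0.4603 -0.5748]
A−BK = [0.1192 -0.2757; 1.4603 -3.5748]
AᵀP(A−BK) = [0.6437 -1.3178; -1.3178 2.9019]
P' = Q + AᵀP(A−BK) = [3.1437 -1.8178; -1.8178 3.9019]
tr(P') = 7.0456


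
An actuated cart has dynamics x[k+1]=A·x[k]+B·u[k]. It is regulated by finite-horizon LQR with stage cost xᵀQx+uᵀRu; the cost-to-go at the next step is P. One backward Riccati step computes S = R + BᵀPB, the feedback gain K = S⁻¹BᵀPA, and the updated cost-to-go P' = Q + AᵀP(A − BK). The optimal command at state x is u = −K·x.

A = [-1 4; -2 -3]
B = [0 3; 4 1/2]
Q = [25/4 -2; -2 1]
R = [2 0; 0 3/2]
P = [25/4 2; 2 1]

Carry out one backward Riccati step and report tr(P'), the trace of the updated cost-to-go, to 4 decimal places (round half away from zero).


BᵀP = [8.0000 4.0000; 19.7500 6.5000]
S = R + BᵀPB = [2 0; 0 3/2] + [16.0000 26.0000; 26.0000 62.5000] = [18.0000 26.0000; 26.0000 64.0000]
BᵀPA = [-16.0000 20.0000; -32.7500 59.5000]
K = S⁻¹·BᵀPA = [-0.3624 -0.5609; -0.3645 1.1576]
A−BK = [0.0935 0.5273; -0.3682 -1.3351]
AᵀP(A−BK) = [0.5144 -0.0646; -0.0646 3.3435]
P' = Q + AᵀP(A−BK) = [6.7644 -2.0646; -2.0646 4.3435]
tr(P') = 11.1079

11.1079


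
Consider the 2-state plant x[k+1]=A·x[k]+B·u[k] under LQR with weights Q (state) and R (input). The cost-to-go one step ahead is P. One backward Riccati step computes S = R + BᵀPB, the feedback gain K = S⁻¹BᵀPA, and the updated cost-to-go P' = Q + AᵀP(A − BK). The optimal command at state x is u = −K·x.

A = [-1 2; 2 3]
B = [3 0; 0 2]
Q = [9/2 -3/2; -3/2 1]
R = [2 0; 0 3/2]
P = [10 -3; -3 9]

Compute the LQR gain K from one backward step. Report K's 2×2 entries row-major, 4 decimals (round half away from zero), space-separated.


-0.3340 0.6377 0.9597 1.4261

BᵀP = [30.0000 -9.0000; -6.0000 18.0000]
S = R + BᵀPB = [2 0; 0 3/2] + [90.0000 -18.0000; -18.0000 36.0000] = [92.0000 -18.0000; -18.0000 37.5000]
BᵀPA = [-48.0000 33.0000; 42.0000 42.0000]
K = S⁻¹·BᵀPA = [-0.3340 0.6377; 0.9597 1.4261]
A−BK = [0.0019 0.0869; 0.0806 0.1478]
AᵀP(A−BK) = [1.6622 1.7140; 1.7140 4.0590]
P' = Q + AᵀP(A−BK) = [6.1622 0.2140; 0.2140 5.0590]
tr(P') = 11.2212
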